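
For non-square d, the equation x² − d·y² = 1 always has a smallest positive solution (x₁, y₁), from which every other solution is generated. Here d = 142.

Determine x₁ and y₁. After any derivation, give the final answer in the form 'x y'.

[11; 1,10,1,22] for √142; ℓ=4 ⇒ convergent index 3
k=0  a_k=11  p_k/q_k = 11/1
k=1  a_k=1  p_k/q_k = 12/1
k=2  a_k=10  p_k/q_k = 131/11
k=3  a_k=1  p_k/q_k = 143/12
→ (143, 12).  Check: 143²=20449, 142·12²=20448, difference 1.

143 12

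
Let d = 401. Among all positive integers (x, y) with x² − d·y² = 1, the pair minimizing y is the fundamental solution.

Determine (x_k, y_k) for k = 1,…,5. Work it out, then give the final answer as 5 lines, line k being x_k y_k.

801 40
1283201 64080
2055687201 102656120
3293209612801 164455040160
5275719744020001 263456871680200

√401 = [20; 40, …], period ℓ=1 (odd) → k=1
i=0: a=20 ⇒ p=20, q=1
i=1: a=40 ⇒ p=801, q=40
→ (801, 40).  Check: 801²=641601, 401·40²=641600, difference 1.
(801+40√401)^2 = 1283201 + 64080√401
(801+40√401)^3 = 2055687201 + 102656120√401
(801+40√401)^4 = 3293209612801 + 164455040160√401
(801+40√401)^5 = 5275719744020001 + 263456871680200√401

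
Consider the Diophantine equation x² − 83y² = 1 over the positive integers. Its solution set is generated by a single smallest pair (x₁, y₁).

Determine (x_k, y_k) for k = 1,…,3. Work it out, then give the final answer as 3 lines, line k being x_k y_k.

√83 → a₀=9, period (9,18); ℓ=2 even so k=1
a_0=9:  p_0=9·1+0=9,  q_0=9·0+1=1
a_1=9:  p_1=9·9+1=82,  q_1=9·1+0=9
fundamental: x₁=82, y₁=9  (since 6724 − 83·81 = 1)
n=2: (82,9)∘(82,9) = (82·82+83·9·9, 82·9+9·82) = (13447,1476)
n=3: (13447,1476)∘(82,9) = (82·13447+83·9·1476, 82·1476+9·13447) = (2205226,242055)

82 9
13447 1476
2205226 242055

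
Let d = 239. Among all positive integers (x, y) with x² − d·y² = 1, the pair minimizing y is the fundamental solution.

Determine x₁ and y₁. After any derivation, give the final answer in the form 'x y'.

6195120 400729

d=239: √d = [15; 2,5,1,2,4,15,4,2,1,5,2,30] (ℓ=12, even), read p_11/q_11
step 0: (15, 1)  from 15·(1,0) + (0,1)
…
step 3: (201, 13)  from 1·(170,11) + (31,2)
…
step 5: (2489, 161)  from 4·(572,37) + (201,13)
…
step 8: (346141, 22390)  from 2·(154117,9969) + (37907,2452)
…
step 10: (2847431, 184185)  from 5·(500258,32359) + (346141,22390)
step 11: (6195120, 400729)  from 2·(2847431,184185) + (500258,32359)
fundamental: x₁=6195120, y₁=400729  (since 38379511814400 − 239·160583731441 = 1)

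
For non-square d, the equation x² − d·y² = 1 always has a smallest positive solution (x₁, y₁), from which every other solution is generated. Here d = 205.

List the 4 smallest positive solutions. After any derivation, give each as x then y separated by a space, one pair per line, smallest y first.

√205 = [14; 3,6,1,4,1,6,3,28, …], period ℓ=8 (even) → k=7
k=0  a_k=14  p_k/q_k = 14/1
k=1  a_k=3  p_k/q_k = 43/3
…
k=3  a_k=1  p_k/q_k = 315/22
…
k=5  a_k=1  p_k/q_k = 1847/129
k=6  a_k=6  p_k/q_k = 12614/881
k=7  a_k=3  p_k/q_k = 39689/2772
→ (39689, 2772).  Check: 39689²=1575216721, 205·2772²=1575216720, difference 1.
k=2:  x_2 = 39689·39689+205·2772·2772 = 3150433441,  y_2 = 39689·2772+2772·39689 = 220035816
k=3:  x_3 = 39689·3150433441+205·2772·220035816 = 250075105640009,  y_3 = 39689·220035816+2772·3150433441 = 17466002999676
k=4:  x_4 = 39689·250075105640009+205·2772·17466002999676 = 19850461732342200961,  y_4 = 39689·17466002999676+2772·250075105640009 = 1386416385888245712

39689 2772
3150433441 220035816
250075105640009 17466002999676
19850461732342200961 1386416385888245712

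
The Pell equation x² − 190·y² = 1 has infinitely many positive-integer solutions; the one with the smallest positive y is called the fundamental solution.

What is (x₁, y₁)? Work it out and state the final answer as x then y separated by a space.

52021 3774

√190 = [13; 1,3,1,1,1,…,3,1,26, …], period ℓ=14 (even) → k=13
k=0  a_k=13  p_k/q_k = 13/1
…
k=5  a_k=1  p_k/q_k = 193/14
k=6  a_k=2  p_k/q_k = 510/37
…
k=12  a_k=3  p_k/q_k = 40787/2959
k=13  a_k=1  p_k/q_k = 52021/3774
fundamental: x₁=52021, y₁=3774  (since 2706184441 − 190·14243076 = 1)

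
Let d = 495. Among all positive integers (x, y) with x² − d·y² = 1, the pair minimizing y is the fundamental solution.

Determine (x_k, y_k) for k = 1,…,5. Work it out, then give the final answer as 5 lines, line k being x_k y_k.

[22; 4,44] for √495; ℓ=2 ⇒ convergent index 1
k=0  a_k=22  p_k/q_k = 22/1
k=1  a_k=4  p_k/q_k = 89/4
fundamental: x₁=89, y₁=4  (since 7921 − 495·16 = 1)
k=2:  x_2 = 89·89+495·4·4 = 15841,  y_2 = 89·4+4·89 = 712
k=3:  x_3 = 89·15841+495·4·712 = 2819609,  y_3 = 89·712+4·15841 = 126732
k=4:  x_4 = 89·2819609+495·4·126732 = 501874561,  y_4 = 89·126732+4·2819609 = 22557584
k=5:  x_5 = 89·501874561+495·4·22557584 = 89330852249,  y_5 = 89·22557584+4·501874561 = 4015123220

89 4
15841 712
2819609 126732
501874561 22557584
89330852249 4015123220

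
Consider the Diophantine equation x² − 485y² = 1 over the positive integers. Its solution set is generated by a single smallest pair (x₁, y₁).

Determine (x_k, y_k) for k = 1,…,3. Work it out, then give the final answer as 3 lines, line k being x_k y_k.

[22; 44] for √485; ℓ=1 ⇒ convergent index 1
step 0: (22, 1)  from 22·(1,0) + (0,1)
step 1: (969, 44)  from 44·(22,1) + (1,0)
(x₁, y₁) = (969, 44);  969² − 485·44² = 1 ✓
(969+44√485)^2 = 1877921 + 85272√485
(969+44√485)^3 = 3639409929 + 165257092√485

969 44
1877921 85272
3639409929 165257092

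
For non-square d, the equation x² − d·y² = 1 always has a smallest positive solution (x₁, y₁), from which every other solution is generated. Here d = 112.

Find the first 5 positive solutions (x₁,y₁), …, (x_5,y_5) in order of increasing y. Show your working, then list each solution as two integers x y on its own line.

127 12
32257 3048
8193151 774180
2081028097 196638672
528572943487 49945448508

[10; 1,1,2,1,1,20] for √112; ℓ=6 ⇒ convergent index 5
k=0  a_k=10  p_k/q_k = 10/1
…
k=2  a_k=1  p_k/q_k = 21/2
k=3  a_k=2  p_k/q_k = 53/5
k=4  a_k=1  p_k/q_k = 74/7
k=5  a_k=1  p_k/q_k = 127/12
fundamental: x₁=127, y₁=12  (since 16129 − 112·144 = 1)
k=2:  x_2 = 127·127+112·12·12 = 32257,  y_2 = 127·12+12·127 = 3048
k=3:  x_3 = 127·32257+112·12·3048 = 8193151,  y_3 = 127·3048+12·32257 = 774180
k=4:  x_4 = 127·8193151+112·12·774180 = 2081028097,  y_4 = 127·774180+12·8193151 = 196638672
k=5:  x_5 = 127·2081028097+112·12·196638672 = 528572943487,  y_5 = 127·196638672+12·2081028097 = 49945448508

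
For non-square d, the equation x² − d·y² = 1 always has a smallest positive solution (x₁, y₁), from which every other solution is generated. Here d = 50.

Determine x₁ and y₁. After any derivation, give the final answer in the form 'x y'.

[7; 14] for √50; ℓ=1 ⇒ convergent index 1
i=0: a=7 ⇒ p=7, q=1
i=1: a=14 ⇒ p=99, q=14
(x₁, y₁) = (99, 14);  99² − 50·14² = 1 ✓

99 14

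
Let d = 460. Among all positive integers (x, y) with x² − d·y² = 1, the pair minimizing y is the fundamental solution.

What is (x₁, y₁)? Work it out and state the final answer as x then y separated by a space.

2535751 118230

√460 = [21; 2,4,3,1,2,10,2,1,3,4,2,42, …], period ℓ=12 (even) → k=11
a_0=21:  p_0=21·1+0=21,  q_0=21·0+1=1
a_1=2:  p_1=2·21+1=43,  q_1=2·1+0=2
a_2=4:  p_2=4·43+21=193,  q_2=4·2+1=9
…
a_4=1:  p_4=1·622+193=815,  q_4=1·29+9=38
a_5=2:  p_5=2·815+622=2252,  q_5=2·38+29=105
…
a_7=2:  p_7=2·23335+2252=48922,  q_7=2·1088+105=2281
a_8=1:  p_8=1·48922+23335=72257,  q_8=1·2281+1088=3369
…
a_10=4:  p_10=4·265693+72257=1135029,  q_10=4·12388+3369=52921
a_11=2:  p_11=2·1135029+265693=2535751,  q_11=2·52921+12388=118230
fundamental: x₁=2535751, y₁=118230  (since 6430033134001 − 460·13978332900 = 1)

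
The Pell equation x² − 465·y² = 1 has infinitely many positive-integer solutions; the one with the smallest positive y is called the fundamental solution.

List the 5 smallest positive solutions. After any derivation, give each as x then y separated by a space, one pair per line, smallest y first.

15871 736
503777281 23362112
15990898437631 741560158368
507583097703505921 23538602523554944
16111702671313786506751 747162320561120874080

[21; 1,1,3,2,2,2,3,1,1,42] for √465; ℓ=10 ⇒ convergent index 9
k=0  a_k=21  p_k/q_k = 21/1
k=1  a_k=1  p_k/q_k = 22/1
k=2  a_k=1  p_k/q_k = 43/2
k=3  a_k=3  p_k/q_k = 151/7
k=4  a_k=2  p_k/q_k = 345/16
k=5  a_k=2  p_k/q_k = 841/39
…
k=7  a_k=3  p_k/q_k = 6922/321
k=8  a_k=1  p_k/q_k = 8949/415
k=9  a_k=1  p_k/q_k = 15871/736
fundamental: x₁=15871, y₁=736  (since 251888641 − 465·541696 = 1)
(x_2, y_2) = (15871·15871 + 465·736·736, 15871·736 + 736·15871) = (503777281, 23362112)
(x_3, y_3) = (15871·503777281 + 465·736·23362112, 15871·23362112 + 736·503777281) = (15990898437631, 741560158368)
(x_4, y_4) = (15871·15990898437631 + 465·736·741560158368, 15871·741560158368 + 736·15990898437631) = (507583097703505921, 23538602523554944)
(x_5, y_5) = (15871·507583097703505921 + 465·736·23538602523554944, 15871·23538602523554944 + 736·507583097703505921) = (16111702671313786506751, 747162320561120874080)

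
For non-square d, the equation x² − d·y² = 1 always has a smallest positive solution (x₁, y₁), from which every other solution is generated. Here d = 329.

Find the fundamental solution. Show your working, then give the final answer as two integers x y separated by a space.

2376415 131016

d=329: √d = [18; 7,4,2,1,1,4,1,1,2,4,7,36] (ℓ=12, even), read p_11/q_11
i=0: a=18 ⇒ p=18, q=1
i=1: a=7 ⇒ p=127, q=7
…
i=4: a=1 ⇒ p=1705, q=94
i=5: a=1 ⇒ p=2884, q=159
…
i=7: a=1 ⇒ p=16125, q=889
i=8: a=1 ⇒ p=29366, q=1619
…
i=10: a=4 ⇒ p=328794, q=18127
i=11: a=7 ⇒ p=2376415, q=131016
fundamental: x₁=2376415, y₁=131016  (since 5647348252225 − 329·17165192256 = 1)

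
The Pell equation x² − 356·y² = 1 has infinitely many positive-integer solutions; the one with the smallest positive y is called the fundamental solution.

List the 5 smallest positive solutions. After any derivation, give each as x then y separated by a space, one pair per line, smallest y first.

d=356: √d = [18; 1,6,1,1,2,…,6,1,36] (ℓ=14, even), read p_13/q_13
k=0  a_k=18  p_k/q_k = 18/1
k=1  a_k=1  p_k/q_k = 19/1
k=2  a_k=6  p_k/q_k = 132/7
k=3  a_k=1  p_k/q_k = 151/8
…
k=5  a_k=2  p_k/q_k = 717/38
k=6  a_k=1  p_k/q_k = 1000/53
…
k=8  a_k=1  p_k/q_k = 9717/515
k=9  a_k=2  p_k/q_k = 28151/1492
k=10  a_k=1  p_k/q_k = 37868/2007
k=11  a_k=1  p_k/q_k = 66019/3499
k=12  a_k=6  p_k/q_k = 433982/23001
k=13  a_k=1  p_k/q_k = 500001/26500
fundamental: x₁=500001, y₁=26500  (since 250001000001 − 356·702250000 = 1)
(500001+26500√356)^2 = 500002000001 + 26500053000√356
(500001+26500√356)^3 = 500003000004500001 + 26500106000079500√356
(500001+26500√356)^4 = 500004000010000008000001 + 26500159000265000106000√356
(500001+26500√356)^5 = 500005000017500025000012500001 + 26500212000556500530000132500√356

500001 26500
500002000001 26500053000
500003000004500001 26500106000079500
500004000010000008000001 26500159000265000106000
500005000017500025000012500001 26500212000556500530000132500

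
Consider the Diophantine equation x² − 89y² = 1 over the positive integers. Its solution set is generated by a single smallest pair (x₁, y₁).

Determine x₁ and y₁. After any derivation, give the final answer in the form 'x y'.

500001 53000

d=89: √d = [9; 2,3,3,2,18] (ℓ=5, odd), read p_9/q_9
a_0=9:  p_0=9·1+0=9,  q_0=9·0+1=1
…
a_3=3:  p_3=3·66+19=217,  q_3=3·7+2=23
…
a_5=18:  p_5=18·500+217=9217,  q_5=18·53+23=977
a_6=2:  p_6=2·9217+500=18934,  q_6=2·977+53=2007
…
a_8=3:  p_8=3·66019+18934=216991,  q_8=3·6998+2007=23001
a_9=2:  p_9=2·216991+66019=500001,  q_9=2·23001+6998=53000
fundamental: x₁=500001, y₁=53000  (since 250001000001 − 89·2809000000 = 1)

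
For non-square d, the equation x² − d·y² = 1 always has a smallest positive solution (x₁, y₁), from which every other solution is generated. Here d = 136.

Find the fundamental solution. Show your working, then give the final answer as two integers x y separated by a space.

35 3

√136 → a₀=11, period (1,1,1,22); ℓ=4 even so k=3
step 0: (11, 1)  from 11·(1,0) + (0,1)
step 1: (12, 1)  from 1·(11,1) + (1,0)
step 2: (23, 2)  from 1·(12,1) + (11,1)
step 3: (35, 3)  from 1·(23,2) + (12,1)
→ (35, 3).  Check: 35²=1225, 136·3²=1224, difference 1.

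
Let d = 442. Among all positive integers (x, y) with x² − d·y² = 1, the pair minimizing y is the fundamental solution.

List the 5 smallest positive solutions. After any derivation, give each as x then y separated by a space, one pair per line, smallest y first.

[21; 42] for √442; ℓ=1 ⇒ convergent index 1
a_0=21:  p_0=21·1+0=21,  q_0=21·0+1=1
a_1=42:  p_1=42·21+1=883,  q_1=42·1+0=42
fundamental: x₁=883, y₁=42  (since 779689 − 442·1764 = 1)
k=2:  x_2 = 883·883+442·42·42 = 1559377,  y_2 = 883·42+42·883 = 74172
k=3:  x_3 = 883·1559377+442·42·74172 = 2753858899,  y_3 = 883·74172+42·1559377 = 130987710
k=4:  x_4 = 883·2753858899+442·42·130987710 = 4863313256257,  y_4 = 883·130987710+42·2753858899 = 231324221688
k=5:  x_5 = 883·4863313256257+442·42·231324221688 = 8588608456690963,  y_5 = 883·231324221688+42·4863313256257 = 408518444513298

883 42
1559377 74172
2753858899 130987710
4863313256257 231324221688
8588608456690963 408518444513298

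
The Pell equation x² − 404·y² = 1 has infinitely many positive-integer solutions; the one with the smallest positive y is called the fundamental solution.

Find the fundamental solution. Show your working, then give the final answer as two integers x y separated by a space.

201 10

√404 = [20; 10,40, …], period ℓ=2 (even) → k=1
i=0: a=20 ⇒ p=20, q=1
i=1: a=10 ⇒ p=201, q=10
(x₁, y₁) = (201, 10);  201² − 404·10² = 1 ✓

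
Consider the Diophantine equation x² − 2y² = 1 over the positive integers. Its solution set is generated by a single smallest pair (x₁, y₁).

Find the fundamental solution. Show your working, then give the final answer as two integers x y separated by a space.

d=2: √d = [1; 2] (ℓ=1, odd), read p_1/q_1
i=0: a=1 ⇒ p=1, q=1
i=1: a=2 ⇒ p=3, q=2
fundamental: x₁=3, y₁=2  (since 9 − 2·4 = 1)

3 2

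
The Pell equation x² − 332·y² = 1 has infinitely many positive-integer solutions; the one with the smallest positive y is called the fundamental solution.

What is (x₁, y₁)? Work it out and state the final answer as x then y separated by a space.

[18; 4,1,1,8,1,1,4,36] for √332; ℓ=8 ⇒ convergent index 7
a_0=18:  p_0=18·1+0=18,  q_0=18·0+1=1
a_1=4:  p_1=4·18+1=73,  q_1=4·1+0=4
a_2=1:  p_2=1·73+18=91,  q_2=1·4+1=5
…
a_4=8:  p_4=8·164+91=1403,  q_4=8·9+5=77
…
a_6=1:  p_6=1·1567+1403=2970,  q_6=1·86+77=163
a_7=4:  p_7=4·2970+1567=13447,  q_7=4·163+86=738
fundamental: x₁=13447, y₁=738  (since 180821809 − 332·544644 = 1)

13447 738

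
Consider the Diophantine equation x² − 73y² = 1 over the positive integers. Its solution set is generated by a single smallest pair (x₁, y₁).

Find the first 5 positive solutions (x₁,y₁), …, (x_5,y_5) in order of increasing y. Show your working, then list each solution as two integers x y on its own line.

d=73: √d = [8; 1,1,5,5,1,1,16] (ℓ=7, odd), read p_13/q_13
a_0=8:  p_0=8·1+0=8,  q_0=8·0+1=1
a_1=1:  p_1=1·8+1=9,  q_1=1·1+0=1
a_2=1:  p_2=1·9+8=17,  q_2=1·1+1=2
a_3=5:  p_3=5·17+9=94,  q_3=5·2+1=11
a_4=5:  p_4=5·94+17=487,  q_4=5·11+2=57
a_5=1:  p_5=1·487+94=581,  q_5=1·57+11=68
a_6=1:  p_6=1·581+487=1068,  q_6=1·68+57=125
a_7=16:  p_7=16·1068+581=17669,  q_7=16·125+68=2068
…
a_9=1:  p_9=1·18737+17669=36406,  q_9=1·2193+2068=4261
a_10=5:  p_10=5·36406+18737=200767,  q_10=5·4261+2193=23498
…
a_12=1:  p_12=1·1040241+200767=1241008,  q_12=1·121751+23498=145249
a_13=1:  p_13=1·1241008+1040241=2281249,  q_13=1·145249+121751=267000
(x₁, y₁) = (2281249, 267000);  2281249² − 73·267000² = 1 ✓
(2281249+267000√73)^2 = 10408194000001 + 1218186966000√73
(2281249+267000√73)^3 = 47487364308614281249 + 5557975596000801000√73
(2281249+267000√73)^4 = 216661004683313632776000001 + 25358252540801244373932000√73
(2281249+267000√73)^5 = 988515400545561595548925838281249 + 115696976500895037877980001335000√73

2281249 267000
10408194000001 1218186966000
47487364308614281249 5557975596000801000
216661004683313632776000001 25358252540801244373932000
988515400545561595548925838281249 115696976500895037877980001335000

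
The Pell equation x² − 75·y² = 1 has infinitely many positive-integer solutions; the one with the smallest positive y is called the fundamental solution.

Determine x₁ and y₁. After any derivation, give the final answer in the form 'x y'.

26 3

√75 = [8; 1,1,1,16, …], period ℓ=4 (even) → k=3
a_0=8:  p_0=8·1+0=8,  q_0=8·0+1=1
a_1=1:  p_1=1·8+1=9,  q_1=1·1+0=1
a_2=1:  p_2=1·9+8=17,  q_2=1·1+1=2
a_3=1:  p_3=1·17+9=26,  q_3=1·2+1=3
fundamental: x₁=26, y₁=3  (since 676 − 75·9 = 1)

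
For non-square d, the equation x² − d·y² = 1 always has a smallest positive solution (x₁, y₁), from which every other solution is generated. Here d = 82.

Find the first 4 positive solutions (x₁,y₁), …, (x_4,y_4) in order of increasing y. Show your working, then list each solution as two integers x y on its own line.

163 18
53137 5868
17322499 1912950
5647081537 623615832

√82 → a₀=9, period (18); ℓ=1 odd so k=1
step 0: (9, 1)  from 9·(1,0) + (0,1)
step 1: (163, 18)  from 18·(9,1) + (1,0)
fundamental: x₁=163, y₁=18  (since 26569 − 82·324 = 1)
k=2:  x_2 = 163·163+82·18·18 = 53137,  y_2 = 163·18+18·163 = 5868
k=3:  x_3 = 163·53137+82·18·5868 = 17322499,  y_3 = 163·5868+18·53137 = 1912950
k=4:  x_4 = 163·17322499+82·18·1912950 = 5647081537,  y_4 = 163·1912950+18·17322499 = 623615832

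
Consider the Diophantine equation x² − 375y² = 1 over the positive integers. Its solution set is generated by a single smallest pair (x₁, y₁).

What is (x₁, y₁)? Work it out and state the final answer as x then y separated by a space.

15124 781

√375 = [19; 2,1,2,1,5,1,2,1,2,38, …], period ℓ=10 (even) → k=9
a_0=19:  p_0=19·1+0=19,  q_0=19·0+1=1
…
a_2=1:  p_2=1·39+19=58,  q_2=1·2+1=3
a_3=2:  p_3=2·58+39=155,  q_3=2·3+2=8
…
a_8=1:  p_8=1·4086+1433=5519,  q_8=1·211+74=285
a_9=2:  p_9=2·5519+4086=15124,  q_9=2·285+211=781
(x₁, y₁) = (15124, 781);  15124² − 375·781² = 1 ✓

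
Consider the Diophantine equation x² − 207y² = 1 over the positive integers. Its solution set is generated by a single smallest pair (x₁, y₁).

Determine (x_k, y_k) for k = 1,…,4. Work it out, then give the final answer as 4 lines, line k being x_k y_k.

[14; 2,1,1,2,1,1,2,28] for √207; ℓ=8 ⇒ convergent index 7
step 0: (14, 1)  from 14·(1,0) + (0,1)
step 1: (29, 2)  from 2·(14,1) + (1,0)
step 2: (43, 3)  from 1·(29,2) + (14,1)
…
step 4: (187, 13)  from 2·(72,5) + (43,3)
…
step 6: (446, 31)  from 1·(259,18) + (187,13)
step 7: (1151, 80)  from 2·(446,31) + (259,18)
fundamental: x₁=1151, y₁=80  (since 1324801 − 207·6400 = 1)
k=2:  x_2 = 1151·1151+207·80·80 = 2649601,  y_2 = 1151·80+80·1151 = 184160
k=3:  x_3 = 1151·2649601+207·80·184160 = 6099380351,  y_3 = 1151·184160+80·2649601 = 423936240
k=4:  x_4 = 1151·6099380351+207·80·423936240 = 14040770918401,  y_4 = 1151·423936240+80·6099380351 = 975901040320

1151 80
2649601 184160
6099380351 423936240
14040770918401 975901040320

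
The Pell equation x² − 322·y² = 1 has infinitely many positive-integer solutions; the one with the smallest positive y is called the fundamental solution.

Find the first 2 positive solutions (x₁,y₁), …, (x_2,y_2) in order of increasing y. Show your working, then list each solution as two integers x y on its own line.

323 18
208657 11628

d=322: √d = [17; 1,16,1,34] (ℓ=4, even), read p_3/q_3
step 0: (17, 1)  from 17·(1,0) + (0,1)
step 1: (18, 1)  from 1·(17,1) + (1,0)
step 2: (305, 17)  from 16·(18,1) + (17,1)
step 3: (323, 18)  from 1·(305,17) + (18,1)
(x₁, y₁) = (323, 18);  323² − 322·18² = 1 ✓
n=2: (323,18)∘(323,18) = (323·323+322·18·18, 323·18+18·323) = (208657,11628)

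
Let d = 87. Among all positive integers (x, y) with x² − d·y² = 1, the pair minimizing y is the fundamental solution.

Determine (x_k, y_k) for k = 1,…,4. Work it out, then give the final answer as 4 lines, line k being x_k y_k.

d=87: √d = [9; 3,18] (ℓ=2, even), read p_1/q_1
step 0: (9, 1)  from 9·(1,0) + (0,1)
step 1: (28, 3)  from 3·(9,1) + (1,0)
→ (28, 3).  Check: 28²=784, 87·3²=783, difference 1.
(28+3√87)^2 = 1567 + 168√87
(28+3√87)^3 = 87724 + 9405√87
(28+3√87)^4 = 4910977 + 526512√87

28 3
1567 168
87724 9405
4910977 526512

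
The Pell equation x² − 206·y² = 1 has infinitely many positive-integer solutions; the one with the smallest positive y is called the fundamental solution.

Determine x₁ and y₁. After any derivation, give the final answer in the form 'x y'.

√206 → a₀=14, period (2,1,5,14,5,1,2,28); ℓ=8 even so k=7
a_0=14:  p_0=14·1+0=14,  q_0=14·0+1=1
a_1=2:  p_1=2·14+1=29,  q_1=2·1+0=2
a_2=1:  p_2=1·29+14=43,  q_2=1·2+1=3
…
a_4=14:  p_4=14·244+43=3459,  q_4=14·17+3=241
a_5=5:  p_5=5·3459+244=17539,  q_5=5·241+17=1222
a_6=1:  p_6=1·17539+3459=20998,  q_6=1·1222+241=1463
a_7=2:  p_7=2·20998+17539=59535,  q_7=2·1463+1222=4148
→ (59535, 4148).  Check: 59535²=3544416225, 206·4148²=3544416224, difference 1.

59535 4148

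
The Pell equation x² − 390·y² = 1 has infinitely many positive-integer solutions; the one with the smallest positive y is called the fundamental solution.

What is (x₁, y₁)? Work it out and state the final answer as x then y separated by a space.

√390 → a₀=19, period (1,2,1,38); ℓ=4 even so k=3
i=0: a=19 ⇒ p=19, q=1
i=1: a=1 ⇒ p=20, q=1
i=2: a=2 ⇒ p=59, q=3
i=3: a=1 ⇒ p=79, q=4
(x₁, y₁) = (79, 4);  79² − 390·4² = 1 ✓

79 4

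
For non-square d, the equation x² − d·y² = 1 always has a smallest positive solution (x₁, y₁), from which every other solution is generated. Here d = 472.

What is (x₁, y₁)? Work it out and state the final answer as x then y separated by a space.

√472 = [21; 1,2,1,1,1,…,2,1,42, …], period ℓ=14 (even) → k=13
a_0=21:  p_0=21·1+0=21,  q_0=21·0+1=1
a_1=1:  p_1=1·21+1=22,  q_1=1·1+0=1
a_2=2:  p_2=2·22+21=65,  q_2=2·1+1=3
a_3=1:  p_3=1·65+22=87,  q_3=1·3+1=4
a_4=1:  p_4=1·87+65=152,  q_4=1·4+3=7
a_5=1:  p_5=1·152+87=239,  q_5=1·7+4=11
a_6=4:  p_6=4·239+152=1108,  q_6=4·11+7=51
a_7=5:  p_7=5·1108+239=5779,  q_7=5·51+11=266
a_8=4:  p_8=4·5779+1108=24224,  q_8=4·266+51=1115
a_9=1:  p_9=1·24224+5779=30003,  q_9=1·1115+266=1381
a_10=1:  p_10=1·30003+24224=54227,  q_10=1·1381+1115=2496
a_11=1:  p_11=1·54227+30003=84230,  q_11=1·2496+1381=3877
a_12=2:  p_12=2·84230+54227=222687,  q_12=2·3877+2496=10250
a_13=1:  p_13=1·222687+84230=306917,  q_13=1·10250+3877=14127
→ (306917, 14127).  Check: 306917²=94198044889, 472·14127²=94198044888, difference 1.

306917 14127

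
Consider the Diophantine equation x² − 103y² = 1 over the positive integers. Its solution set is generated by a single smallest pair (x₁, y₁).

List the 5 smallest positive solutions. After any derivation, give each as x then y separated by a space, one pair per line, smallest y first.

227528 22419
103537981567 10201900464
47115579739725224 4642436017523565
21440227253936863550977 2112568364380001494176
9756504053220377800313664488 961336909616663523916230291

[10; 6,1,2,1,1,9,1,1,2,1,6,20] for √103; ℓ=12 ⇒ convergent index 11
a_0=10:  p_0=10·1+0=10,  q_0=10·0+1=1
a_1=6:  p_1=6·10+1=61,  q_1=6·1+0=6
…
a_4=1:  p_4=1·203+71=274,  q_4=1·20+7=27
…
a_7=1:  p_7=1·4567+477=5044,  q_7=1·450+47=497
a_8=1:  p_8=1·5044+4567=9611,  q_8=1·497+450=947
a_9=2:  p_9=2·9611+5044=24266,  q_9=2·947+497=2391
a_10=1:  p_10=1·24266+9611=33877,  q_10=1·2391+947=3338
a_11=6:  p_11=6·33877+24266=227528,  q_11=6·3338+2391=22419
→ (227528, 22419).  Check: 227528²=51768990784, 103·22419²=51768990783, difference 1.
(227528+22419√103)^2 = 103537981567 + 10201900464√103
(227528+22419√103)^3 = 47115579739725224 + 4642436017523565√103
(227528+22419√103)^4 = 21440227253936863550977 + 2112568364380001494176√103
(227528+22419√103)^5 = 9756504053220377800313664488 + 961336909616663523916230291√103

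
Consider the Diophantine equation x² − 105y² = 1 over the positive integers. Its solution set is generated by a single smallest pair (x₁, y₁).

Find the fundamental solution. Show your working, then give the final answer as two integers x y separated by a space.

41 4

√105 → a₀=10, period (4,20); ℓ=2 even so k=1
i=0: a=10 ⇒ p=10, q=1
i=1: a=4 ⇒ p=41, q=4
fundamental: x₁=41, y₁=4  (since 1681 − 105·16 = 1)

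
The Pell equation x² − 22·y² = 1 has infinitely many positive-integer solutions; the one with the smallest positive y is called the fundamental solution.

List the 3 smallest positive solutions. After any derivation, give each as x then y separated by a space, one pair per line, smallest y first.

[4; 1,2,4,2,1,8] for √22; ℓ=6 ⇒ convergent index 5
i=0: a=4 ⇒ p=4, q=1
i=1: a=1 ⇒ p=5, q=1
i=2: a=2 ⇒ p=14, q=3
i=3: a=4 ⇒ p=61, q=13
i=4: a=2 ⇒ p=136, q=29
i=5: a=1 ⇒ p=197, q=42
(x₁, y₁) = (197, 42);  197² − 22·42² = 1 ✓
(x_2, y_2) = (197·197 + 22·42·42, 197·42 + 42·197) = (77617, 16548)
(x_3, y_3) = (197·77617 + 22·42·16548, 197·16548 + 42·77617) = (30580901, 6519870)

197 42
77617 16548
30580901 6519870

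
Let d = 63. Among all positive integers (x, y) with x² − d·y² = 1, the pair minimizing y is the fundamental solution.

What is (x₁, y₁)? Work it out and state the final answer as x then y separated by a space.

d=63: √d = [7; 1,14] (ℓ=2, even), read p_1/q_1
k=0  a_k=7  p_k/q_k = 7/1
k=1  a_k=1  p_k/q_k = 8/1
(x₁, y₁) = (8, 1);  8² − 63·1² = 1 ✓

8 1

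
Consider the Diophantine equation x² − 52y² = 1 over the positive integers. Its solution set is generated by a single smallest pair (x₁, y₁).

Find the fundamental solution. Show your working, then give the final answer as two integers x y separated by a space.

649 90

√52 → a₀=7, period (4,1,2,1,4,14); ℓ=6 even so k=5
a_0=7:  p_0=7·1+0=7,  q_0=7·0+1=1
a_1=4:  p_1=4·7+1=29,  q_1=4·1+0=4
…
a_3=2:  p_3=2·36+29=101,  q_3=2·5+4=14
a_4=1:  p_4=1·101+36=137,  q_4=1·14+5=19
a_5=4:  p_5=4·137+101=649,  q_5=4·19+14=90
fundamental: x₁=649, y₁=90  (since 421201 − 52·8100 = 1)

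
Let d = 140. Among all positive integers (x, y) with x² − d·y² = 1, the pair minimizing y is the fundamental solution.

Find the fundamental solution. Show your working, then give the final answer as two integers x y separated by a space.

[11; 1,4,1,22] for √140; ℓ=4 ⇒ convergent index 3
step 0: (11, 1)  from 11·(1,0) + (0,1)
step 1: (12, 1)  from 1·(11,1) + (1,0)
step 2: (59, 5)  from 4·(12,1) + (11,1)
step 3: (71, 6)  from 1·(59,5) + (12,1)
→ (71, 6).  Check: 71²=5041, 140·6²=5040, difference 1.

71 6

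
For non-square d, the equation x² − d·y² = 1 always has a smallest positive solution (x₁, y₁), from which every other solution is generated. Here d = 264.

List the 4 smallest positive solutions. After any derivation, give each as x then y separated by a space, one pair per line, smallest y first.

√264 → a₀=16, period (4,32); ℓ=2 even so k=1
i=0: a=16 ⇒ p=16, q=1
i=1: a=4 ⇒ p=65, q=4
(x₁, y₁) = (65, 4);  65² − 264·4² = 1 ✓
n=2: (65,4)∘(65,4) = (65·65+264·4·4, 65·4+4·65) = (8449,520)
n=3: (8449,520)∘(65,4) = (65·8449+264·4·520, 65·520+4·8449) = (1098305,67596)
n=4: (1098305,67596)∘(65,4) = (65·1098305+264·4·67596, 65·67596+4·1098305) = (142771201,8786960)

65 4
8449 520
1098305 67596
142771201 8786960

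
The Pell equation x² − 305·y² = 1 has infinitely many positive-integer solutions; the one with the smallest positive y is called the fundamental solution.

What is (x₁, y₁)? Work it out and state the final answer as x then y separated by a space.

489 28

d=305: √d = [17; 2,6,2,34] (ℓ=4, even), read p_3/q_3
i=0: a=17 ⇒ p=17, q=1
…
i=2: a=6 ⇒ p=227, q=13
i=3: a=2 ⇒ p=489, q=28
(x₁, y₁) = (489, 28);  489² − 305·28² = 1 ✓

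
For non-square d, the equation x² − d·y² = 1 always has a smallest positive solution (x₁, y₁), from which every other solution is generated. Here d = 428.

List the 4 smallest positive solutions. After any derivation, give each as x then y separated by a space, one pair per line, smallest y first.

√428 = [20; 1,2,4,1,5,10,5,1,4,2,1,40, …], period ℓ=12 (even) → k=11
a_0=20:  p_0=20·1+0=20,  q_0=20·0+1=1
…
a_2=2:  p_2=2·21+20=62,  q_2=2·1+1=3
a_3=4:  p_3=4·62+21=269,  q_3=4·3+1=13
a_4=1:  p_4=1·269+62=331,  q_4=1·13+3=16
…
a_6=10:  p_6=10·1924+331=19571,  q_6=10·93+16=946
a_7=5:  p_7=5·19571+1924=99779,  q_7=5·946+93=4823
a_8=1:  p_8=1·99779+19571=119350,  q_8=1·4823+946=5769
a_9=4:  p_9=4·119350+99779=577179,  q_9=4·5769+4823=27899
a_10=2:  p_10=2·577179+119350=1273708,  q_10=2·27899+5769=61567
a_11=1:  p_11=1·1273708+577179=1850887,  q_11=1·61567+27899=89466
→ (1850887, 89466).  Check: 1850887²=3425782686769, 428·89466²=3425782686768, difference 1.
n=2: (1850887,89466)∘(1850887,89466) = (1850887·1850887+428·89466·89466, 1850887·89466+89466·1850887) = (6851565373537,331182912684)
n=3: (6851565373537,331182912684)∘(1850887,89466) = (1850887·6851565373537+428·89466·331182912684, 1850887·331182912684+89466·6851565373537) = (25362946559057703751,1225964295417811950)
n=4: (25362946559057703751,1225964295417811950)∘(1850887,89466) = (1850887·25362946559057703751+428·89466·1225964295417811950, 1850887·1225964295417811950+89466·25362946559057703751) = (93887896135702420679780737,4538242753705644230486616)

1850887 89466
6851565373537 331182912684
25362946559057703751 1225964295417811950
93887896135702420679780737 4538242753705644230486616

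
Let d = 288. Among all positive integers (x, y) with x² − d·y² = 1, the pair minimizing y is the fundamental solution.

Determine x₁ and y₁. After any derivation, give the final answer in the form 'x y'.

17 1

√288 = [16; 1,32, …], period ℓ=2 (even) → k=1
k=0  a_k=16  p_k/q_k = 16/1
k=1  a_k=1  p_k/q_k = 17/1
fundamental: x₁=17, y₁=1  (since 289 − 288·1 = 1)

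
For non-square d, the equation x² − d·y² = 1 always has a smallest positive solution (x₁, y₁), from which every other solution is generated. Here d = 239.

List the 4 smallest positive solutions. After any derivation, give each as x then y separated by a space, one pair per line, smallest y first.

6195120 400729
76759023628799 4965128484960
951062724926484326640 61519133559490389671
11783895416893046404284364801 762236829394135240588726080

d=239: √d = [15; 2,5,1,2,4,15,4,2,1,5,2,30] (ℓ=12, even), read p_11/q_11
a_0=15:  p_0=15·1+0=15,  q_0=15·0+1=1
a_1=2:  p_1=2·15+1=31,  q_1=2·1+0=2
…
a_5=4:  p_5=4·572+201=2489,  q_5=4·37+13=161
a_6=15:  p_6=15·2489+572=37907,  q_6=15·161+37=2452
…
a_8=2:  p_8=2·154117+37907=346141,  q_8=2·9969+2452=22390
…
a_10=5:  p_10=5·500258+346141=2847431,  q_10=5·32359+22390=184185
a_11=2:  p_11=2·2847431+500258=6195120,  q_11=2·184185+32359=400729
→ (6195120, 400729).  Check: 6195120²=38379511814400, 239·400729²=38379511814399, difference 1.
(6195120+400729√239)^2 = 76759023628799 + 4965128484960√239
(6195120+400729√239)^3 = 951062724926484326640 + 61519133559490389671√239
(6195120+400729√239)^4 = 11783895416893046404284364801 + 762236829394135240588726080√239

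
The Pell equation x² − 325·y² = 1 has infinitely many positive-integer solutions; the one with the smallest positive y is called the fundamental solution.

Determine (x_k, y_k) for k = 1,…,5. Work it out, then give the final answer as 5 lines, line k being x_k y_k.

649 36
842401 46728
1093435849 60652908
1419278889601 78727427856
1842222905266249 102188140704180

√325 → a₀=18, period (36); ℓ=1 odd so k=1
step 0: (18, 1)  from 18·(1,0) + (0,1)
step 1: (649, 36)  from 36·(18,1) + (1,0)
fundamental: x₁=649, y₁=36  (since 421201 − 325·1296 = 1)
n=2: (649,36)∘(649,36) = (649·649+325·36·36, 649·36+36·649) = (842401,46728)
n=3: (842401,46728)∘(649,36) = (649·842401+325·36·46728, 649·46728+36·842401) = (1093435849,60652908)
n=4: (1093435849,60652908)∘(649,36) = (649·1093435849+325·36·60652908, 649·60652908+36·1093435849) = (1419278889601,78727427856)
n=5: (1419278889601,78727427856)∘(649,36) = (649·1419278889601+325·36·78727427856, 649·78727427856+36·1419278889601) = (1842222905266249,102188140704180)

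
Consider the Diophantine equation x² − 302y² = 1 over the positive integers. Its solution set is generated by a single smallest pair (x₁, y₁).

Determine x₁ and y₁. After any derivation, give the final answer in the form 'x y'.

4276623 246092

[17; 2,1,1,1,4,…,1,2,34] for √302; ℓ=16 ⇒ convergent index 15
i=0: a=17 ⇒ p=17, q=1
i=1: a=2 ⇒ p=35, q=2
…
i=4: a=1 ⇒ p=139, q=8
i=5: a=4 ⇒ p=643, q=37
…
i=7: a=1 ⇒ p=2068, q=119
i=8: a=16 ⇒ p=34513, q=1986
i=9: a=1 ⇒ p=36581, q=2105
i=10: a=2 ⇒ p=107675, q=6196
i=11: a=4 ⇒ p=467281, q=26889
…
i=13: a=1 ⇒ p=1042237, q=59974
i=14: a=1 ⇒ p=1617193, q=93059
i=15: a=2 ⇒ p=4276623, q=246092
→ (4276623, 246092).  Check: 4276623²=18289504284129, 302·246092²=18289504284128, difference 1.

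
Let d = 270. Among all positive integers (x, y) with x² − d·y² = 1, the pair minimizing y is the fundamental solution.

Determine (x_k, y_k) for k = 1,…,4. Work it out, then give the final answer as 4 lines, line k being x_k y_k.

5291 322
55989361 3407404
592479412811 36057148806
6269617090376641 381556745257688

d=270: √d = [16; 2,3,6,3,2,32] (ℓ=6, even), read p_5/q_5
a_0=16:  p_0=16·1+0=16,  q_0=16·0+1=1
a_1=2:  p_1=2·16+1=33,  q_1=2·1+0=2
a_2=3:  p_2=3·33+16=115,  q_2=3·2+1=7
a_3=6:  p_3=6·115+33=723,  q_3=6·7+2=44
a_4=3:  p_4=3·723+115=2284,  q_4=3·44+7=139
a_5=2:  p_5=2·2284+723=5291,  q_5=2·139+44=322
→ (5291, 322).  Check: 5291²=27994681, 270·322²=27994680, difference 1.
n=2: (5291,322)∘(5291,322) = (5291·5291+270·322·322, 5291·322+322·5291) = (55989361,3407404)
n=3: (55989361,3407404)∘(5291,322) = (5291·55989361+270·322·3407404, 5291·3407404+322·55989361) = (592479412811,36057148806)
n=4: (592479412811,36057148806)∘(5291,322) = (5291·592479412811+270·322·36057148806, 5291·36057148806+322·592479412811) = (6269617090376641,381556745257688)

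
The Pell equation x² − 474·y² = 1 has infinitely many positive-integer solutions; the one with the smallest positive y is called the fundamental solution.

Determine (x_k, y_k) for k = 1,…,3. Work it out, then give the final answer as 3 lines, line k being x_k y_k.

193549 8890
74922430801 3441301220
29002323118011949 1332120819650670

d=474: √d = [21; 1,3,2,1,1,…,3,1,42] (ℓ=14, even), read p_13/q_13
k=0  a_k=21  p_k/q_k = 21/1
k=1  a_k=1  p_k/q_k = 22/1
k=2  a_k=3  p_k/q_k = 87/4
k=3  a_k=2  p_k/q_k = 196/9
…
k=5  a_k=1  p_k/q_k = 479/22
k=6  a_k=1  p_k/q_k = 762/35
k=7  a_k=6  p_k/q_k = 5051/232
…
k=11  a_k=2  p_k/q_k = 44218/2031
k=12  a_k=3  p_k/q_k = 149331/6859
k=13  a_k=1  p_k/q_k = 193549/8890
fundamental: x₁=193549, y₁=8890  (since 37461215401 − 474·79032100 = 1)
n=2: (193549,8890)∘(193549,8890) = (193549·193549+474·8890·8890, 193549·8890+8890·193549) = (74922430801,3441301220)
n=3: (74922430801,3441301220)∘(193549,8890) = (193549·74922430801+474·8890·3441301220, 193549·3441301220+8890·74922430801) = (29002323118011949,1332120819650670)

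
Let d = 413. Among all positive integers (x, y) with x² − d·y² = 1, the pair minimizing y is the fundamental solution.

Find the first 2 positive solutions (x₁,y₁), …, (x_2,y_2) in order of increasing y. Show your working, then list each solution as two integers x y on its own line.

[20; 3,9,1,4,1,9,3,40] for √413; ℓ=8 ⇒ convergent index 7
step 0: (20, 1)  from 20·(1,0) + (0,1)
step 1: (61, 3)  from 3·(20,1) + (1,0)
step 2: (569, 28)  from 9·(61,3) + (20,1)
step 3: (630, 31)  from 1·(569,28) + (61,3)
step 4: (3089, 152)  from 4·(630,31) + (569,28)
step 5: (3719, 183)  from 1·(3089,152) + (630,31)
step 6: (36560, 1799)  from 9·(3719,183) + (3089,152)
step 7: (113399, 5580)  from 3·(36560,1799) + (3719,183)
fundamental: x₁=113399, y₁=5580  (since 12859333201 − 413·31136400 = 1)
(113399+5580√413)^2 = 25718666401 + 1265532840√413

113399 5580
25718666401 1265532840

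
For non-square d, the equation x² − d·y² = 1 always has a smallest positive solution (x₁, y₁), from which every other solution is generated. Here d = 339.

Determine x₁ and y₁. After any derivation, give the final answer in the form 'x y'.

97970 5321

d=339: √d = [18; 2,2,2,1,17,1,2,2,2,36] (ℓ=10, even), read p_9/q_9
a_0=18:  p_0=18·1+0=18,  q_0=18·0+1=1
…
a_8=2:  p_8=2·17252+5855=40359,  q_8=2·937+318=2192
a_9=2:  p_9=2·40359+17252=97970,  q_9=2·2192+937=5321
fundamental: x₁=97970, y₁=5321  (since 9598120900 − 339·28313041 = 1)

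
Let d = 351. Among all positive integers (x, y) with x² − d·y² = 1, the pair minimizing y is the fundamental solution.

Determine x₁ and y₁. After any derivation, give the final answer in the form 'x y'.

√351 = [18; 1,2,1,3,2,2,2,3,1,2,1,36, …], period ℓ=12 (even) → k=11
a_0=18:  p_0=18·1+0=18,  q_0=18·0+1=1
…
a_2=2:  p_2=2·19+18=56,  q_2=2·1+1=3
…
a_4=3:  p_4=3·75+56=281,  q_4=3·4+3=15
a_5=2:  p_5=2·281+75=637,  q_5=2·15+4=34
a_6=2:  p_6=2·637+281=1555,  q_6=2·34+15=83
…
a_8=3:  p_8=3·3747+1555=12796,  q_8=3·200+83=683
…
a_10=2:  p_10=2·16543+12796=45882,  q_10=2·883+683=2449
a_11=1:  p_11=1·45882+16543=62425,  q_11=1·2449+883=3332
→ (62425, 3332).  Check: 62425²=3896880625, 351·3332²=3896880624, difference 1.

62425 3332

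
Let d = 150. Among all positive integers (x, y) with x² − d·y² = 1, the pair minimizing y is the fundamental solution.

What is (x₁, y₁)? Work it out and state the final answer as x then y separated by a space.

49 4

d=150: √d = [12; 4,24] (ℓ=2, even), read p_1/q_1
step 0: (12, 1)  from 12·(1,0) + (0,1)
step 1: (49, 4)  from 4·(12,1) + (1,0)
(x₁, y₁) = (49, 4);  49² − 150·4² = 1 ✓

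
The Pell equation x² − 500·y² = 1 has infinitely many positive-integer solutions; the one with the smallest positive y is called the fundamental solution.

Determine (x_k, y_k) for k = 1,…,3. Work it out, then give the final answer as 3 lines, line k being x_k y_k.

930249 41602
1730726404001 77400437796
3220013013190122249 144003359718540806

√500 → a₀=22, period (2,1,3,2,1,…,1,2,44); ℓ=14 even so k=13
a_0=22:  p_0=22·1+0=22,  q_0=22·0+1=1
…
a_12=1:  p_12=1·259205+76317=335522,  q_12=1·11592+3413=15005
a_13=2:  p_13=2·335522+259205=930249,  q_13=2·15005+11592=41602
(x₁, y₁) = (930249, 41602);  930249² − 500·41602² = 1 ✓
(930249+41602√500)^2 = 1730726404001 + 77400437796√500
(930249+41602√500)^3 = 3220013013190122249 + 144003359718540806√500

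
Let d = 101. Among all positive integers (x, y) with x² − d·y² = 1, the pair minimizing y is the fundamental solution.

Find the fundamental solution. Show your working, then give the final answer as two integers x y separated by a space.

201 20

[10; 20] for √101; ℓ=1 ⇒ convergent index 1
i=0: a=10 ⇒ p=10, q=1
i=1: a=20 ⇒ p=201, q=20
fundamental: x₁=201, y₁=20  (since 40401 − 101·400 = 1)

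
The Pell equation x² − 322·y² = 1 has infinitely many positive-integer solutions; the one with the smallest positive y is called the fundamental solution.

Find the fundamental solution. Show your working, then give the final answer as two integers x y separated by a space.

323 18

√322 → a₀=17, period (1,16,1,34); ℓ=4 even so k=3
a_0=17:  p_0=17·1+0=17,  q_0=17·0+1=1
…
a_2=16:  p_2=16·18+17=305,  q_2=16·1+1=17
a_3=1:  p_3=1·305+18=323,  q_3=1·17+1=18
(x₁, y₁) = (323, 18);  323² − 322·18² = 1 ✓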